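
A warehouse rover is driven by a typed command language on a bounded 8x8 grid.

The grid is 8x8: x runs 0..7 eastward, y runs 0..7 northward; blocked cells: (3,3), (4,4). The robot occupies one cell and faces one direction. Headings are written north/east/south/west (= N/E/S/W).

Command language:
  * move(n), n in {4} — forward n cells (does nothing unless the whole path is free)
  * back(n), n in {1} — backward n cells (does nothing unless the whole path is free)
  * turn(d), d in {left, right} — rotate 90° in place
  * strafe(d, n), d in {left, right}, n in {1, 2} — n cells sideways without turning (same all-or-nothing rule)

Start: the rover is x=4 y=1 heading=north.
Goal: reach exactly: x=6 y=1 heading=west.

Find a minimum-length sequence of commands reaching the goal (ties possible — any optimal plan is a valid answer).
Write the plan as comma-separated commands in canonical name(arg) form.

strafe(right, 2), turn(left)

start: x=4 y=1 heading=north
1. strafe(right, 2) → x=6 y=1 heading=north
2. turn(left) → x=6 y=1 heading=west
shorter routes all fall short; 2 is best.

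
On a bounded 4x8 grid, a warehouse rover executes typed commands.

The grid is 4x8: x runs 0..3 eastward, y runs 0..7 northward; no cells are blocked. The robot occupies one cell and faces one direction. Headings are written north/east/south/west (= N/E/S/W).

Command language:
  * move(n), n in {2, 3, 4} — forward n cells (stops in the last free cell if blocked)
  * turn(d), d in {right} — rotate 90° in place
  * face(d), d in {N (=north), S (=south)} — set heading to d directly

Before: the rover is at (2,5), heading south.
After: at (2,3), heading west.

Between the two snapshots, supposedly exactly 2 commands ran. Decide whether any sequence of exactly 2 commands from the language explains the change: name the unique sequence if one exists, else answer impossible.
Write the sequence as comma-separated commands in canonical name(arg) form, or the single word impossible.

move(2), turn(right)

key: position moved to (2,3) AND the heading swung to W — translation plus rotation needed
start: at (2,5), heading south
t=1 move(2) ⇒ at (2,3), heading south
t=2 turn(right) ⇒ at (2,3), heading west
no rival 2-sequence matches.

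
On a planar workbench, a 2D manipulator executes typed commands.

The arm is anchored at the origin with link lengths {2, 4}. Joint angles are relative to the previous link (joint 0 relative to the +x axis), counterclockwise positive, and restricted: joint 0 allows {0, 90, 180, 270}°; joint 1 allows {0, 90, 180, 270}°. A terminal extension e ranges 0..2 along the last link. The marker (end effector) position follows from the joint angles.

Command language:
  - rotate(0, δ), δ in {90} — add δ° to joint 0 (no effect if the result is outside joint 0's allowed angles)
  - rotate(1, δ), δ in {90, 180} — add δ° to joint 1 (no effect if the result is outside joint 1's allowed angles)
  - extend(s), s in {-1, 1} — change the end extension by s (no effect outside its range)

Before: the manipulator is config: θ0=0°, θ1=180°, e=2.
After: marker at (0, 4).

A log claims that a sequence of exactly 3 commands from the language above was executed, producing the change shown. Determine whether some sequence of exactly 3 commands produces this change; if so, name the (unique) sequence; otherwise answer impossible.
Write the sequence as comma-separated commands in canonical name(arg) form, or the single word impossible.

rotate(0, 90), rotate(0, 90), rotate(0, 90)

from: config: θ0=0°, θ1=180°, e=2
step 1 (rotate(0, 90)): config: θ0=90°, θ1=180°, e=2
step 2 (rotate(0, 90)): config: θ0=180°, θ1=180°, e=2
step 3 (rotate(0, 90)): config: θ0=270°, θ1=180°, e=2
no rival 3-sequence matches.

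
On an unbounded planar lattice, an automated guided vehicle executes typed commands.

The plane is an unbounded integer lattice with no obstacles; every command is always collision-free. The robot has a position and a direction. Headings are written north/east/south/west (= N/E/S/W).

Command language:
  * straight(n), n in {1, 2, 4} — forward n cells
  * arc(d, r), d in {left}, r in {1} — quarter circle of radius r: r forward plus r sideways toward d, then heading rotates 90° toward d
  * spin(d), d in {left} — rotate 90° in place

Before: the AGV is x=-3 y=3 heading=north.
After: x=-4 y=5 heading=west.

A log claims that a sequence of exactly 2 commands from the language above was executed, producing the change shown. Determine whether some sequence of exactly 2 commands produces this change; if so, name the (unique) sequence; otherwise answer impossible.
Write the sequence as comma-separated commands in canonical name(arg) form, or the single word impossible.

straight(1), arc(left, 1)

key: cell and facing (now W) both changed — the 2 commands mix motion and turning
begin: x=-3 y=3 heading=north
[1] after straight(1): x=-3 y=4 heading=north
[2] after arc(left, 1): x=-4 y=5 heading=west
no rival 2-sequence matches.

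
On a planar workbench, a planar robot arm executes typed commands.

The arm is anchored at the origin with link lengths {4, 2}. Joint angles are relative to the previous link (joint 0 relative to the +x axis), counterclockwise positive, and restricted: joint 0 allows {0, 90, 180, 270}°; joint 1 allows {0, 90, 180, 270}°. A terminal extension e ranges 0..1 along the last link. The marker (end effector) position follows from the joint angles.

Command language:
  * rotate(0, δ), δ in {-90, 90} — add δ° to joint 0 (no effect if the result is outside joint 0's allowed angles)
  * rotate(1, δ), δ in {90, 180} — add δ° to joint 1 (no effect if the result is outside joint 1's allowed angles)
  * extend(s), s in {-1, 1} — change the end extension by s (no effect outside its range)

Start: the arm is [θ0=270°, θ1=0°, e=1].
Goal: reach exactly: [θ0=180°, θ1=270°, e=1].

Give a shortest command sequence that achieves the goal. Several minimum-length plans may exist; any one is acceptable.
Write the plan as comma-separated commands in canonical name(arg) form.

rotate(0, -90), rotate(1, 180), rotate(1, 90)

from: [θ0=270°, θ1=0°, e=1]
step 1 (rotate(0, -90)): [θ0=180°, θ1=0°, e=1]
step 2 (rotate(1, 180)): [θ0=180°, θ1=180°, e=1]
step 3 (rotate(1, 90)): [θ0=180°, θ1=270°, e=1]
no 2-step plan works, so 3 is optimal.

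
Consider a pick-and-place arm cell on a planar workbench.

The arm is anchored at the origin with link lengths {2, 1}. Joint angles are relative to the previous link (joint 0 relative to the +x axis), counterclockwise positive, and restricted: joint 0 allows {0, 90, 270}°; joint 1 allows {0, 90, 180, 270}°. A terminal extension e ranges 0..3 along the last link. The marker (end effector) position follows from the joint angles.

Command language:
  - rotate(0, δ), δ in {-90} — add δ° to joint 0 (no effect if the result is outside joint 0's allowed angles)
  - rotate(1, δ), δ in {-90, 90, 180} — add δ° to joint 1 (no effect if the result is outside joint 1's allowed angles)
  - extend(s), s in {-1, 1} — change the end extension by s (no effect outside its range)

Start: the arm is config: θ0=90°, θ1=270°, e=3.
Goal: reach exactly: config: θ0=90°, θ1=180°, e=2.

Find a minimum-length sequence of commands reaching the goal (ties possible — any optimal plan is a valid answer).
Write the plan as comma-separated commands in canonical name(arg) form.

t0: config: θ0=90°, θ1=270°, e=3
[1] after rotate(1, -90): config: θ0=90°, θ1=180°, e=3
[2] after extend(-1): config: θ0=90°, θ1=180°, e=2
shorter routes all fall short; 2 is best.

rotate(1, -90), extend(-1)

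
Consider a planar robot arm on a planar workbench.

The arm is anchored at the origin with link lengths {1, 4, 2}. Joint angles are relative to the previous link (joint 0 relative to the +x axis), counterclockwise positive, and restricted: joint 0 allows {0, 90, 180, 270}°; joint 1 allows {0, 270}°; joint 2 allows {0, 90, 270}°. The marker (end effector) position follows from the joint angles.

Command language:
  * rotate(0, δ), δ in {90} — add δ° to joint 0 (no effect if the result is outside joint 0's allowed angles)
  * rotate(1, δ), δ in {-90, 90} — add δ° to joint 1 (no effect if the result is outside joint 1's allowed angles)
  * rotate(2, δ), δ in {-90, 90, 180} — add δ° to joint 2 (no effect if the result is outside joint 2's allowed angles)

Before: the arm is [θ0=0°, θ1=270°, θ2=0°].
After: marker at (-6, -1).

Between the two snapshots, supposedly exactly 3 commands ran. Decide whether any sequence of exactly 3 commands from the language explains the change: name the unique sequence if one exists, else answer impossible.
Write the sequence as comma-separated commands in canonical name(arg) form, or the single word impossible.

rotate(0, 90), rotate(0, 90), rotate(0, 90)

begin: [θ0=0°, θ1=270°, θ2=0°]
step 1 (rotate(0, 90)): [θ0=90°, θ1=270°, θ2=0°]
step 2 (rotate(0, 90)): [θ0=180°, θ1=270°, θ2=0°]
step 3 (rotate(0, 90)): [θ0=270°, θ1=270°, θ2=0°]
all 216 alternatives checked — unique.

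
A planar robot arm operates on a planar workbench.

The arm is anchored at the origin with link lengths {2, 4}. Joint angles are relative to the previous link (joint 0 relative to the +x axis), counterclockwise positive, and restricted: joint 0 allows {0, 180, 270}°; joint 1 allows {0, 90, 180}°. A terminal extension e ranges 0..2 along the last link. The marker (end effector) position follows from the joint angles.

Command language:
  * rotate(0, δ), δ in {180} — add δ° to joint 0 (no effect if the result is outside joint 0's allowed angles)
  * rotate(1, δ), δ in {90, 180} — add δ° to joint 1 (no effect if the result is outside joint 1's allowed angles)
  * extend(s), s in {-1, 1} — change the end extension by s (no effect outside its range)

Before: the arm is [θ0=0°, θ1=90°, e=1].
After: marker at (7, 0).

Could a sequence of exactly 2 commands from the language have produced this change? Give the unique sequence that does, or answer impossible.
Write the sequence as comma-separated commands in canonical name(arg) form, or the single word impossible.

key: order matters: swapping rotate(1, 90) and rotate(1, 180) lands elsewhere
from: [θ0=0°, θ1=90°, e=1]
[1] after rotate(1, 90): [θ0=0°, θ1=180°, e=1]
[2] after rotate(1, 180): [θ0=0°, θ1=0°, e=1]
no other 2-command option fits: unique.

rotate(1, 90), rotate(1, 180)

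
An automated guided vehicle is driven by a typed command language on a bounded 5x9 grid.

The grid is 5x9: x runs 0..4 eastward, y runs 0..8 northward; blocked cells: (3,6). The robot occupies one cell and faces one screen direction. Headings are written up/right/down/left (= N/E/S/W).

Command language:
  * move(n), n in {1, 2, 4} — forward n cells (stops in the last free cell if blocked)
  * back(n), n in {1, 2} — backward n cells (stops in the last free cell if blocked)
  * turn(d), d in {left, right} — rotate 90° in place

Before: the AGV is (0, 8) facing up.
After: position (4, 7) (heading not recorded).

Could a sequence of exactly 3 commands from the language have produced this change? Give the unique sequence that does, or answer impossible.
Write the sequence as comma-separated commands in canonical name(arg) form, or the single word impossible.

back(1), turn(right), move(4)

key: order matters: swapping back(1) and move(4) lands elsewhere
initial: (0, 8) facing up
1. back(1) → (0, 7) facing up
2. turn(right) → (0, 7) facing right
3. move(4) → (4, 7) facing right
no rival 3-sequence matches.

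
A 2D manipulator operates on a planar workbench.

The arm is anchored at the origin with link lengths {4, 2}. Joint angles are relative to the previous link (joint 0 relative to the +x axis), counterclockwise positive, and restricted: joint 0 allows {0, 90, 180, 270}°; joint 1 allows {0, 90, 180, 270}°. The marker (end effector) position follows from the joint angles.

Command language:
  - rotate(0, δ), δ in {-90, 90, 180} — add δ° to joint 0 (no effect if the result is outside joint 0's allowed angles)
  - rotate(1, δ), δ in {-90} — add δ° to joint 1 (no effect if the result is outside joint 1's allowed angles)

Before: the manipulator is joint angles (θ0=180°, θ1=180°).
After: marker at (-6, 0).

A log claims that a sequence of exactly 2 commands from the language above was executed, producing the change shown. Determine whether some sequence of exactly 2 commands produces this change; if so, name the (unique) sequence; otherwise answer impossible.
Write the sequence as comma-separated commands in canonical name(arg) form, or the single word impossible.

rotate(1, -90), rotate(1, -90)

from: joint angles (θ0=180°, θ1=180°)
t=1 rotate(1, -90) ⇒ joint angles (θ0=180°, θ1=90°)
t=2 rotate(1, -90) ⇒ joint angles (θ0=180°, θ1=0°)
no other 2-command option fits: unique.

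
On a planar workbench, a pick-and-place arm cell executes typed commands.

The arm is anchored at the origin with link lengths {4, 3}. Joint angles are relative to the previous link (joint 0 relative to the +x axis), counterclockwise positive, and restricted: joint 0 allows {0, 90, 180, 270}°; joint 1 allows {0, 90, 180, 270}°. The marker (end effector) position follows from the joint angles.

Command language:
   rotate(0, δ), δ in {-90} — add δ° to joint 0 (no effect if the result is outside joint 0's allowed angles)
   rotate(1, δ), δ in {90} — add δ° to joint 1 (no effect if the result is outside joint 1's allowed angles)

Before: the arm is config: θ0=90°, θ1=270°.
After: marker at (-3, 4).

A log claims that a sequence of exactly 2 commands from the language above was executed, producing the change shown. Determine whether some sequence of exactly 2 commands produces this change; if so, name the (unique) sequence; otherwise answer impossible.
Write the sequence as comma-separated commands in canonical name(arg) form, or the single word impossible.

rotate(1, 90), rotate(1, 90)

start: config: θ0=90°, θ1=270°
1. rotate(1, 90) → config: θ0=90°, θ1=0°
2. rotate(1, 90) → config: θ0=90°, θ1=90°
all 4 alternatives checked — unique.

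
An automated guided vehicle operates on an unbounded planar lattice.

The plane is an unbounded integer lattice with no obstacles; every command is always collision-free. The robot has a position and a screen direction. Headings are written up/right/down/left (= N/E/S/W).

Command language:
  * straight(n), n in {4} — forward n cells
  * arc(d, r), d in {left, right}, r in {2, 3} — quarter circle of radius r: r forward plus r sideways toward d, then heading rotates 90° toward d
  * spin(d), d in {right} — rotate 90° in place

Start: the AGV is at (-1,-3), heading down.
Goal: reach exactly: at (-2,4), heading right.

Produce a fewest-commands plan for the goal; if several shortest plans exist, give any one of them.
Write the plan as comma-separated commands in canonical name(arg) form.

start: at (-1,-3), heading down
step 1 (arc(right, 2)): at (-3,-5), heading left
step 2 (arc(right, 2)): at (-5,-3), heading up
step 3 (straight(4)): at (-5,1), heading up
step 4 (arc(right, 3)): at (-2,4), heading right
no 3-step plan works, so 4 is optimal.

arc(right, 2), arc(right, 2), straight(4), arc(right, 3)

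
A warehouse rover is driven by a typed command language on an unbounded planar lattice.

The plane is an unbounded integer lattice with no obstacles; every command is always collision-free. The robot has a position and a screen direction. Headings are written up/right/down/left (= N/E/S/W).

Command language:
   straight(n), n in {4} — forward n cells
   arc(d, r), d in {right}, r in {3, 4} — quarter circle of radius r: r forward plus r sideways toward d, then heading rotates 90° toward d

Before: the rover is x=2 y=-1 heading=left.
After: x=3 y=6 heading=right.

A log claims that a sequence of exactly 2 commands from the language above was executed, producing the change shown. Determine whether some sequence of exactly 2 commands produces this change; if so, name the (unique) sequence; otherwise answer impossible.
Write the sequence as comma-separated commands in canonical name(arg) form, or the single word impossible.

arc(right, 3), arc(right, 4)

key: order matters: swapping arc(right, 3) and arc(right, 4) lands elsewhere
start: x=2 y=-1 heading=left
step 1 (arc(right, 3)): x=-1 y=2 heading=up
step 2 (arc(right, 4)): x=3 y=6 heading=right
uniquely the one of 9 2-step routes that fits.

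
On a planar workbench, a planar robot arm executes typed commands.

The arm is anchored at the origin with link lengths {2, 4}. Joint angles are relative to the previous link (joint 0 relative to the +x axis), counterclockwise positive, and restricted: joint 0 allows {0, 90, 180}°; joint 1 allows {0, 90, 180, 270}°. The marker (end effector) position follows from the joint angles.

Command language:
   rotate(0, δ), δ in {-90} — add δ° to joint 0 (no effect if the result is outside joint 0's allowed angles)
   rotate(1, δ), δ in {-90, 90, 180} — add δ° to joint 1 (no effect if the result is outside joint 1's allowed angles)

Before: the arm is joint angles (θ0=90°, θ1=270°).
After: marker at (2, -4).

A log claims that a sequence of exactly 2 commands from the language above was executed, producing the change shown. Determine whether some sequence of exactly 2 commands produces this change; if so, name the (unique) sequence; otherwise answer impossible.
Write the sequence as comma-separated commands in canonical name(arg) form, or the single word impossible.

initial: joint angles (θ0=90°, θ1=270°)
t=1 rotate(0, -90) ⇒ joint angles (θ0=0°, θ1=270°)
t=2 rotate(0, -90) ⇒ joint angles (θ0=0°, θ1=270°)
no rival 2-sequence matches.

rotate(0, -90), rotate(0, -90)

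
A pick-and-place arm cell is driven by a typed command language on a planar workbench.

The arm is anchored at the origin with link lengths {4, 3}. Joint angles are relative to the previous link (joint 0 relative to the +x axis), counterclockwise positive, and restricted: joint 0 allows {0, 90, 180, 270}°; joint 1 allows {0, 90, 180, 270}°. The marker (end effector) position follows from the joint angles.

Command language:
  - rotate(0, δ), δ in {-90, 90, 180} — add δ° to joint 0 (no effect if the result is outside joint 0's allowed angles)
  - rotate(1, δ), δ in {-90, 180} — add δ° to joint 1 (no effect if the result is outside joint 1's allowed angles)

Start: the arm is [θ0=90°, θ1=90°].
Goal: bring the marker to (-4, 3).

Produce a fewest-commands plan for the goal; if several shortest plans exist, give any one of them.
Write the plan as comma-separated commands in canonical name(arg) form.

rotate(1, 180), rotate(0, 90)

initial: [θ0=90°, θ1=90°]
[1] after rotate(1, 180): [θ0=90°, θ1=270°]
[2] after rotate(0, 90): [θ0=180°, θ1=270°]
no 1-step plan works, so 2 is optimal.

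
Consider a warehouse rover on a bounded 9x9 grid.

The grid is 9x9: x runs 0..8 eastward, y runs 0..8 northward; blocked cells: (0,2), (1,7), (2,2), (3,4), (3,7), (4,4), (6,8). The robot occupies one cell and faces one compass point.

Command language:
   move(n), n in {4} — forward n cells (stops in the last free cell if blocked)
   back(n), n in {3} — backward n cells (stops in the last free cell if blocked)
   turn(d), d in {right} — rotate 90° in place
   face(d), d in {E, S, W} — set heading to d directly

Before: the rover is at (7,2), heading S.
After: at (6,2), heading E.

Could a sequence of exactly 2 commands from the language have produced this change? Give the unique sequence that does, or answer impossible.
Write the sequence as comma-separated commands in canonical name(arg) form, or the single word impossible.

no 2-step route produces this change.

impossible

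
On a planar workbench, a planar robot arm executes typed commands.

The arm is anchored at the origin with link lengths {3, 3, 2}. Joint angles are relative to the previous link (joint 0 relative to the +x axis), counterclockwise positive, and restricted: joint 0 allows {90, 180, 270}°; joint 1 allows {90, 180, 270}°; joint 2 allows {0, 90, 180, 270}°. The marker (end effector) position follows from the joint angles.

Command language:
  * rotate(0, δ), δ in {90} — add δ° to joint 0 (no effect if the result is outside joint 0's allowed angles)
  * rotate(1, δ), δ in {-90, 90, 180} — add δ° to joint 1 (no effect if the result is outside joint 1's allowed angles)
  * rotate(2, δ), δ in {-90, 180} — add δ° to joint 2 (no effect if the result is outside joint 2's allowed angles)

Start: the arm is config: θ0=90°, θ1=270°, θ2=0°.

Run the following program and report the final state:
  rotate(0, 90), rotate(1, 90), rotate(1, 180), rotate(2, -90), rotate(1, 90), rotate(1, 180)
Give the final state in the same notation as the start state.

config: θ0=180°, θ1=180°, θ2=270°

from: config: θ0=90°, θ1=270°, θ2=0°
1. rotate(0, 90) → config: θ0=180°, θ1=270°, θ2=0°
2. rotate(1, 90) → config: θ0=180°, θ1=270°, θ2=0°
3. rotate(1, 180) → config: θ0=180°, θ1=90°, θ2=0°
4. rotate(2, -90) → config: θ0=180°, θ1=90°, θ2=270°
5. rotate(1, 90) → config: θ0=180°, θ1=180°, θ2=270°
6. rotate(1, 180) → config: θ0=180°, θ1=180°, θ2=270°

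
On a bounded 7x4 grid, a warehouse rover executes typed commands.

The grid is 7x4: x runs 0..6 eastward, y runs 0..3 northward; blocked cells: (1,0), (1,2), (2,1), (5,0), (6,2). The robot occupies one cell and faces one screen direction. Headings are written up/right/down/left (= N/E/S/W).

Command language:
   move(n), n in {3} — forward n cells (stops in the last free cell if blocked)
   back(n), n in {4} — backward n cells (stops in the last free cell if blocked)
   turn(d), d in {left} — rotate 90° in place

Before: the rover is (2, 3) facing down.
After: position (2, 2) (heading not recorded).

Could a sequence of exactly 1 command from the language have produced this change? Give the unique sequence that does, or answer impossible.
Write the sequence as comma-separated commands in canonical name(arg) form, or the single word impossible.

key: move(3) is stopped early by the blocked cell at (2,1)
initial: (2, 3) facing down
[1] after move(3): (2, 2) facing down
all 3 alternatives checked — unique.

move(3)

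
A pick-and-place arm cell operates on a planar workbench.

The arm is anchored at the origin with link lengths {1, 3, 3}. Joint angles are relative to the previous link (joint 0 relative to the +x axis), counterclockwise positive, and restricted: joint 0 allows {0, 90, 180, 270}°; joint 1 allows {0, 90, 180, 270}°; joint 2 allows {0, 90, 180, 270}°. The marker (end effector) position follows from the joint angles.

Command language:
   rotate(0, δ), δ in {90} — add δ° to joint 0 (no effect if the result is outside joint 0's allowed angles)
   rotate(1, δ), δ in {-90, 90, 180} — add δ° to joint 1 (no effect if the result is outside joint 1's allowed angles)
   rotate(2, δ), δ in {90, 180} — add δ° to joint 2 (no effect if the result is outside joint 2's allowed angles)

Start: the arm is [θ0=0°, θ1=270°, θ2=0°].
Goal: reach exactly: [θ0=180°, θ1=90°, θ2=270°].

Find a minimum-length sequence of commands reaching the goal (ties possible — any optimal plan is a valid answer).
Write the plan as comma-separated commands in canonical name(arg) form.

rotate(1, 180), rotate(2, 90), rotate(2, 180), rotate(0, 90), rotate(0, 90)

start: [θ0=0°, θ1=270°, θ2=0°]
step 1 (rotate(1, 180)): [θ0=0°, θ1=90°, θ2=0°]
step 2 (rotate(2, 90)): [θ0=0°, θ1=90°, θ2=90°]
step 3 (rotate(2, 180)): [θ0=0°, θ1=90°, θ2=270°]
step 4 (rotate(0, 90)): [θ0=90°, θ1=90°, θ2=270°]
step 5 (rotate(0, 90)): [θ0=180°, θ1=90°, θ2=270°]
minimal: 5 command(s), checked below 5.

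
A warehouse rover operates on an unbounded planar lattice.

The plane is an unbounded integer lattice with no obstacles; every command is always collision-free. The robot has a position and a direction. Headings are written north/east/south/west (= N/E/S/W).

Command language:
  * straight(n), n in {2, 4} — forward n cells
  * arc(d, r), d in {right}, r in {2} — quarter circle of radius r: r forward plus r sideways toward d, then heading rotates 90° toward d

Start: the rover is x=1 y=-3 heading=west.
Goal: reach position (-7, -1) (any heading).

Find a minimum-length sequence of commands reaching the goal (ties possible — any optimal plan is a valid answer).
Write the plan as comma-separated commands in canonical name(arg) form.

straight(2), straight(4), arc(right, 2)

from: x=1 y=-3 heading=west
step 1 (straight(2)): x=-1 y=-3 heading=west
step 2 (straight(4)): x=-5 y=-3 heading=west
step 3 (arc(right, 2)): x=-7 y=-1 heading=north
shorter routes all fall short; 3 is best.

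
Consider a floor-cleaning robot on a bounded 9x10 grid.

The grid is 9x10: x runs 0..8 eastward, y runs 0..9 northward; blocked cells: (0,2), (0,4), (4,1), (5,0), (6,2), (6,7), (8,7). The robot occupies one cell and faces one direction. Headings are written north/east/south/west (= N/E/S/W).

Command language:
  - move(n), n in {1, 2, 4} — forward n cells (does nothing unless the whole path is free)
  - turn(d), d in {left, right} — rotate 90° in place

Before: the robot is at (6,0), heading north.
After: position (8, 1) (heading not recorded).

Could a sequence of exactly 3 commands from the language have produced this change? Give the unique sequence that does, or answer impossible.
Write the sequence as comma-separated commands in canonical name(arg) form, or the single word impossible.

key: running move(2) before move(1) would end elsewhere — order is forced
begin: at (6,0), heading north
1. move(1) → at (6,1), heading north
2. turn(right) → at (6,1), heading east
3. move(2) → at (8,1), heading east
no other 3-command option fits: unique.

move(1), turn(right), move(2)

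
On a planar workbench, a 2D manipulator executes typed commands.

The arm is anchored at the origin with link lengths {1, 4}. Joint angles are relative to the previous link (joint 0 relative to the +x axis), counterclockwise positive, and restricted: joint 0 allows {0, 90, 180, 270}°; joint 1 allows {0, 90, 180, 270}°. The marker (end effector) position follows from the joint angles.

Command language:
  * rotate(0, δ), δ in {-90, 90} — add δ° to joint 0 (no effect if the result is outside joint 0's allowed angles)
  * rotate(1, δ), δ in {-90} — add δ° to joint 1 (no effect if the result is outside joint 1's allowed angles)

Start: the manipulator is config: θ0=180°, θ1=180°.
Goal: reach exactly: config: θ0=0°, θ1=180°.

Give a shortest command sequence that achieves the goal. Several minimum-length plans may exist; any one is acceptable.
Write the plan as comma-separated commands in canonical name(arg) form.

begin: config: θ0=180°, θ1=180°
step 1 (rotate(0, 90)): config: θ0=270°, θ1=180°
step 2 (rotate(0, 90)): config: θ0=0°, θ1=180°
shorter routes all fall short; 2 is best.

rotate(0, 90), rotate(0, 90)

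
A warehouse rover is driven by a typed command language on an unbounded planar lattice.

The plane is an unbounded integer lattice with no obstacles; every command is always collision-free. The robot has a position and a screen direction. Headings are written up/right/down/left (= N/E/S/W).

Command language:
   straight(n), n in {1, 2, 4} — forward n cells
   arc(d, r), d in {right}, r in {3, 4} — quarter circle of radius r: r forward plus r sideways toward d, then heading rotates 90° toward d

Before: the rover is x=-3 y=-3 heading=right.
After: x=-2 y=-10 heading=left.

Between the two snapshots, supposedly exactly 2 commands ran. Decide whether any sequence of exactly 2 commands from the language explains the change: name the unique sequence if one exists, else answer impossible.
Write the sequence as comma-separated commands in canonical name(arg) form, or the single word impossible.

arc(right, 4), arc(right, 3)

key: order matters: swapping arc(right, 4) and arc(right, 3) lands elsewhere
initial: x=-3 y=-3 heading=right
step 1 (arc(right, 4)): x=1 y=-7 heading=down
step 2 (arc(right, 3)): x=-2 y=-10 heading=left
no other 2-command option fits: unique.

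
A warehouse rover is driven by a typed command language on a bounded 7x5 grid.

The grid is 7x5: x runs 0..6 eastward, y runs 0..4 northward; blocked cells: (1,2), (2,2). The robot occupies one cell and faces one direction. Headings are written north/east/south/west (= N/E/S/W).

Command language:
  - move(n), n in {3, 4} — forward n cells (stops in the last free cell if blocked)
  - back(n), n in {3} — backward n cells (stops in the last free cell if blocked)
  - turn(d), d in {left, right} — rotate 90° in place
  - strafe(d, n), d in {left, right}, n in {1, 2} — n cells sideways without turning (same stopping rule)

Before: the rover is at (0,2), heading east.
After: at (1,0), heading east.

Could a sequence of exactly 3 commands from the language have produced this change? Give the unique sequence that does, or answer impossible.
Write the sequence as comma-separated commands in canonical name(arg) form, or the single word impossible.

key: running back(3) before strafe(right, 2) would end elsewhere — order is forced
t0: at (0,2), heading east
1. strafe(right, 2) → at (0,0), heading east
2. move(4) → at (4,0), heading east
3. back(3) → at (1,0), heading east
all 729 alternatives checked — unique.

strafe(right, 2), move(4), back(3)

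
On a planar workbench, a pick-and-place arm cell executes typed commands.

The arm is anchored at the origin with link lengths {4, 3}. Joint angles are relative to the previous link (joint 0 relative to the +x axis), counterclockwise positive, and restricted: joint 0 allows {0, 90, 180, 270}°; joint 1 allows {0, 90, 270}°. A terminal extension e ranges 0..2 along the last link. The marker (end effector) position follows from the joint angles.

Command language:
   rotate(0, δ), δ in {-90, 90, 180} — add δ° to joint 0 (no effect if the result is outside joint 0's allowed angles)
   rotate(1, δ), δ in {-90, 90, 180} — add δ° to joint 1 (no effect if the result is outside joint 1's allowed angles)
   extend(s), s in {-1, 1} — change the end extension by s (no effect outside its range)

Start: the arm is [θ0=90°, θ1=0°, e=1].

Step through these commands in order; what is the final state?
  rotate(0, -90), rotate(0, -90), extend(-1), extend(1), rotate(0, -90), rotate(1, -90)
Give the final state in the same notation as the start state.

initial: [θ0=90°, θ1=0°, e=1]
[1] after rotate(0, -90): [θ0=0°, θ1=0°, e=1]
[2] after rotate(0, -90): [θ0=270°, θ1=0°, e=1]
[3] after extend(-1): [θ0=270°, θ1=0°, e=0]
[4] after extend(1): [θ0=270°, θ1=0°, e=1]
[5] after rotate(0, -90): [θ0=180°, θ1=0°, e=1]
[6] after rotate(1, -90): [θ0=180°, θ1=270°, e=1]

[θ0=180°, θ1=270°, e=1]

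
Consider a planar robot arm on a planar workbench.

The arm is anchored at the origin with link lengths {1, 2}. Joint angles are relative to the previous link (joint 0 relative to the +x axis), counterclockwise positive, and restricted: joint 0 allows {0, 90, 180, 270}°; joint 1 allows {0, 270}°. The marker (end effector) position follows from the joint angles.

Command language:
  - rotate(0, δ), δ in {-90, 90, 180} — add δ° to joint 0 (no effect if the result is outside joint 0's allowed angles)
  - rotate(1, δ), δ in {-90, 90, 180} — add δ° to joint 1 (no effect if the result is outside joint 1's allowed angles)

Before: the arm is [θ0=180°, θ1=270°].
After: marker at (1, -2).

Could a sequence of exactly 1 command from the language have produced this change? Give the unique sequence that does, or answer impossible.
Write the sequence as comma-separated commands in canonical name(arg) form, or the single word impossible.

t0: [θ0=180°, θ1=270°]
step 1 (rotate(0, 180)): [θ0=0°, θ1=270°]
all 6 alternatives checked — unique.

rotate(0, 180)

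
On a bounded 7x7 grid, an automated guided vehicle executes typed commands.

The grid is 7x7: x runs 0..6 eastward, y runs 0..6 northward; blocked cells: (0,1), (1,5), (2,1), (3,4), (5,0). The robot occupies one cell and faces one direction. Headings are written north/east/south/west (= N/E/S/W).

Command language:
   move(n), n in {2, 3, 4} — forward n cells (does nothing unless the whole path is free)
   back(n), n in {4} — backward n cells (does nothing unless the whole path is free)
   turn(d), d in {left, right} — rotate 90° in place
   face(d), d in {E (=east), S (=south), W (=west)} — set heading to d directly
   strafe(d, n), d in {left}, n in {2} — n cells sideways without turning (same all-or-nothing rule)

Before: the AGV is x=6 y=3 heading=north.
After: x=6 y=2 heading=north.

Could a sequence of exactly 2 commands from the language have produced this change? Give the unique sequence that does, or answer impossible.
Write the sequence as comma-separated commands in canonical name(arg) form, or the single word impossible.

move(3), back(4)

key: order matters: swapping move(3) and back(4) lands elsewhere
begin: x=6 y=3 heading=north
t=1 move(3) ⇒ x=6 y=6 heading=north
t=2 back(4) ⇒ x=6 y=2 heading=north
all 100 alternatives checked — unique.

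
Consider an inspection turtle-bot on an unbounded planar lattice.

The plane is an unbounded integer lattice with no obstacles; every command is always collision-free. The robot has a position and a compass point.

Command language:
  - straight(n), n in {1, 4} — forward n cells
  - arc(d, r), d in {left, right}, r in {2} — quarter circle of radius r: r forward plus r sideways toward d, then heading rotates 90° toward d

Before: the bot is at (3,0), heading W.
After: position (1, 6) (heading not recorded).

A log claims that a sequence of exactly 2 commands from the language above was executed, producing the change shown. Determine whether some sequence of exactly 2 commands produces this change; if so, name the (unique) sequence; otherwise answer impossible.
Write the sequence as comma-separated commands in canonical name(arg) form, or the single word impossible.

arc(right, 2), straight(4)

key: running straight(4) before arc(right, 2) would end elsewhere — order is forced
t0: at (3,0), heading W
step 1 (arc(right, 2)): at (1,2), heading N
step 2 (straight(4)): at (1,6), heading N
uniquely the one of 16 2-step routes that fits.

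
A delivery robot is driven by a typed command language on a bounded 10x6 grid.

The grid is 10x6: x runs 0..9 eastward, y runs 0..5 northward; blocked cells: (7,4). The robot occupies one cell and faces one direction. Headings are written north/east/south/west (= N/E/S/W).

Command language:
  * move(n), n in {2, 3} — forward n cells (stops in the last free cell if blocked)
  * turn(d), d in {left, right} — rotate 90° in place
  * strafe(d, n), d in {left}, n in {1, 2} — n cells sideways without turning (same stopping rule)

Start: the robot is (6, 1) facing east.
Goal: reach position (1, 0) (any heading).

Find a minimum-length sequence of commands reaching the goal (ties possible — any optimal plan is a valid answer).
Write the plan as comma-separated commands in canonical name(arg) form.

from: (6, 1) facing east
[1] after turn(right): (6, 1) facing south
[2] after move(2): (6, 0) facing south
[3] after turn(right): (6, 0) facing west
[4] after move(2): (4, 0) facing west
[5] after move(3): (1, 0) facing west
shorter routes all fall short; 5 is best.

turn(right), move(2), turn(right), move(2), move(3)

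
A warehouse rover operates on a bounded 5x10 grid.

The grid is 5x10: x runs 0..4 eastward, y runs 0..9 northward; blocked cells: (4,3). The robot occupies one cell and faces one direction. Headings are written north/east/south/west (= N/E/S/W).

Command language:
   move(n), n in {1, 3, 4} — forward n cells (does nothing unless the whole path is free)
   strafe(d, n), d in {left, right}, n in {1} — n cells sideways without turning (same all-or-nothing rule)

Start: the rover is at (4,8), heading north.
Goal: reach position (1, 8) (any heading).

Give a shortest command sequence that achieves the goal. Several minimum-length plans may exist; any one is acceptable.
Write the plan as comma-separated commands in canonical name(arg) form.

t0: at (4,8), heading north
step 1 (strafe(left, 1)): at (3,8), heading north
step 2 (strafe(left, 1)): at (2,8), heading north
step 3 (strafe(left, 1)): at (1,8), heading north
shorter routes all fall short; 3 is best.

strafe(left, 1), strafe(left, 1), strafe(left, 1)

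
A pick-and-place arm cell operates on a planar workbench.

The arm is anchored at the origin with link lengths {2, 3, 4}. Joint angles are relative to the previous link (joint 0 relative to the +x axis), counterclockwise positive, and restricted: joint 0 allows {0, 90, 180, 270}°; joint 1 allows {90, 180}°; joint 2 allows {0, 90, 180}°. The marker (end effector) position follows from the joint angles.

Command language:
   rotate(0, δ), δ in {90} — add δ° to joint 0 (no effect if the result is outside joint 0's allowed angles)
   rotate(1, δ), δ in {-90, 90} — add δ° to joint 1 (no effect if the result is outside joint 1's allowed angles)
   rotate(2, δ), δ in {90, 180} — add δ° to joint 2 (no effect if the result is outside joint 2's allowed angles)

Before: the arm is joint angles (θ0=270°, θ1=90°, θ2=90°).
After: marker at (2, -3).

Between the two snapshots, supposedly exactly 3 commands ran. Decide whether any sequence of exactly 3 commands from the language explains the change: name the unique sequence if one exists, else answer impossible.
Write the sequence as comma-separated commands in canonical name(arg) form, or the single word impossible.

rotate(0, 90), rotate(0, 90), rotate(0, 90)

start: joint angles (θ0=270°, θ1=90°, θ2=90°)
t=1 rotate(0, 90) ⇒ joint angles (θ0=0°, θ1=90°, θ2=90°)
t=2 rotate(0, 90) ⇒ joint angles (θ0=90°, θ1=90°, θ2=90°)
t=3 rotate(0, 90) ⇒ joint angles (θ0=180°, θ1=90°, θ2=90°)
no rival 3-sequence matches.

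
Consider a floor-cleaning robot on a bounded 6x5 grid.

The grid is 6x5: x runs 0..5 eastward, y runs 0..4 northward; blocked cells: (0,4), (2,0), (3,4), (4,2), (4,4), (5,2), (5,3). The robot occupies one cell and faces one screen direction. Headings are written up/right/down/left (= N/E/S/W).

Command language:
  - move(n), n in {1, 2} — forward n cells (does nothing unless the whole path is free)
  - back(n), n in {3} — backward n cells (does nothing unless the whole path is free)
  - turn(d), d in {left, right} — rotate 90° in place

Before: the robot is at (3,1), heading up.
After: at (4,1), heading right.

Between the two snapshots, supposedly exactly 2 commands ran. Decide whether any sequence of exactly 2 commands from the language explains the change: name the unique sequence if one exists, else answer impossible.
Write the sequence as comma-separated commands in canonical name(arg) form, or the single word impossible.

key: running move(1) before turn(right) would end elsewhere — order is forced
start: at (3,1), heading up
[1] after turn(right): at (3,1), heading right
[2] after move(1): at (4,1), heading right
all 25 alternatives checked — unique.

turn(right), move(1)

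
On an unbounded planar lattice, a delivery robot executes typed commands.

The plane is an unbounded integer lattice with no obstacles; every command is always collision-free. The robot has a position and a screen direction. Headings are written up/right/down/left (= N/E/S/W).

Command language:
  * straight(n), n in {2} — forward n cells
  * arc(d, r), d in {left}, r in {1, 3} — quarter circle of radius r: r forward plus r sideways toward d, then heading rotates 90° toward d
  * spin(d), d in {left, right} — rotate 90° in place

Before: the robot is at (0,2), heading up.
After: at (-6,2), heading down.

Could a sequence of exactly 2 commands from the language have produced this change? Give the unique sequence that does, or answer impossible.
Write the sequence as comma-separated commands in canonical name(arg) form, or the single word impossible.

arc(left, 3), arc(left, 3)

key: cell and facing (now S) both changed — the 2 commands mix motion and turning
from: at (0,2), heading up
step 1 (arc(left, 3)): at (-3,5), heading left
step 2 (arc(left, 3)): at (-6,2), heading down
no rival 2-sequence matches.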